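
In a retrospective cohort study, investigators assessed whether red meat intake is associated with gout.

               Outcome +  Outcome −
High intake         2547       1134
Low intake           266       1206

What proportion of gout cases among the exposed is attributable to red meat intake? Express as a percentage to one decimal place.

Cells: a = 2547, b = 1134, c = 266, d = 1206.
Risk in exposed = 2547/3681 = 0.69193; risk in unexposed = 266/1472 = 0.18071.
RR = 0.69193/0.18071 = 3.82903
AR% = (RR − 1)/RR × 100 = (3.82903 − 1)/3.82903 × 100 = 73.8838%

73.9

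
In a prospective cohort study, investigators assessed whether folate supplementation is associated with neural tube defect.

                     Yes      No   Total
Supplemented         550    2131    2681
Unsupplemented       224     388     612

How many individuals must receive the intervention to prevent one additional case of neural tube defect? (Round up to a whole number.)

Risk in treated group = 550/2681 = 0.20515; risk in control = 224/612 = 0.36601.
Absolute risk reduction = 0.36601 − 0.20515 = 0.16087
NNT = 1 / ARR = 1 / 0.16087 = 6.216 → round up → 7

7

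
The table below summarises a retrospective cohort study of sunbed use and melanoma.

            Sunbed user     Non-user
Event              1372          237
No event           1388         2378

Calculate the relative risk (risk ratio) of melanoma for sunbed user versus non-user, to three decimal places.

Reading the table with exposure as columns: a = 1372 (Sunbed user, case), b = 1388 (Sunbed user, non-case), c = 237 (Non-user, case), d = 2378.
Risk in exposed = 1372/2760 = 0.49710; risk in unexposed = 237/2615 = 0.09063.
RR = 0.49710 / 0.09063 = 5.48490
The risk among the exposed is 5.48 times that among the unexposed.

5.485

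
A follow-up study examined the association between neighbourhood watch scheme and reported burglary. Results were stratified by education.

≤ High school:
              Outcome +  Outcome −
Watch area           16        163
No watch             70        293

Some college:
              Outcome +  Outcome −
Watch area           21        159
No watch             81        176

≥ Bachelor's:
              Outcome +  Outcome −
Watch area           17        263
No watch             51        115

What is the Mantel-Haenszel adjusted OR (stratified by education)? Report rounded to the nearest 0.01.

OR_MH = Σ(aᵢdᵢ/nᵢ) / Σ(bᵢcᵢ/nᵢ), where nᵢ is the stratum total.
Stratum 1 (≤ High school): n = 542; a·d/n = 16·293/542 = 8.6494; b·c/n = 163·70/542 = 21.0517
Stratum 2 (Some college): n = 437; a·d/n = 21·176/437 = 8.4577; b·c/n = 159·81/437 = 29.4714
Stratum 3 (≥ Bachelor's): n = 446; a·d/n = 17·115/446 = 4.3834; b·c/n = 263·51/446 = 30.0740
OR_MH = (8.6494 + 8.4577 + 4.3834) / (21.0517 + 29.4714 + 30.0740) = 21.4905 / 80.5970 = 0.26664

0.27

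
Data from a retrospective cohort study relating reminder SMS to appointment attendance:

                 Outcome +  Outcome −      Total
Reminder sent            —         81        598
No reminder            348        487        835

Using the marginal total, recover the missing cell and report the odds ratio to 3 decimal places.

8.932

The missing cell is in the exposed row: 598 − 81 = 517.
So a = 517, b = 81, c = 348, d = 487.
OR = (a·d)/(b·c) = (517 × 487) / (81 × 348) = 251779 / 28188 = 8.93213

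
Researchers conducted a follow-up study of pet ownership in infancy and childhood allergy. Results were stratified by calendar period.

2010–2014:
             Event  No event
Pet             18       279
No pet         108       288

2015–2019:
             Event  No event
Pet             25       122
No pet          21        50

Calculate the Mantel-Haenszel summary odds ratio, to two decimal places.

OR_MH = Σ(aᵢdᵢ/nᵢ) / Σ(bᵢcᵢ/nᵢ), where nᵢ is the stratum total.
Stratum 1 (2010–2014): n = 693; a·d/n = 18·288/693 = 7.4805; b·c/n = 279·108/693 = 43.4805
Stratum 2 (2015–2019): n = 218; a·d/n = 25·50/218 = 5.7339; b·c/n = 122·21/218 = 11.7523
OR_MH = (7.4805 + 5.7339) / (43.4805 + 11.7523) = 13.2145 / 55.2328 = 0.23925

0.24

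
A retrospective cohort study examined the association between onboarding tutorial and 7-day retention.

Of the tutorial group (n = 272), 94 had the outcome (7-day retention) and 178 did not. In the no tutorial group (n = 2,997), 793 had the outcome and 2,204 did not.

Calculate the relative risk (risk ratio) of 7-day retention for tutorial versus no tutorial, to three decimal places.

1.306

From the description: a = 94, b = 178, c = 793, d = 2204.
Risk in exposed = 94/272 = 0.34559; risk in unexposed = 793/2997 = 0.26460.
RR = 0.34559 / 0.26460 = 1.30609
The risk among the exposed is 1.31 times that among the unexposed.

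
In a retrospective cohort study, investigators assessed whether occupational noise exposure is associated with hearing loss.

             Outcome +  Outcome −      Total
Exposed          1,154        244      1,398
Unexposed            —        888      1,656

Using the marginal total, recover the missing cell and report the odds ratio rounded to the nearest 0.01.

The missing cell is in the unexposed row: 1656 − 888 = 768.
So a = 1154, b = 244, c = 768, d = 888.
OR = (a·d)/(b·c) = (1154 × 888) / (244 × 768) = 1024752 / 187392 = 5.46849

5.47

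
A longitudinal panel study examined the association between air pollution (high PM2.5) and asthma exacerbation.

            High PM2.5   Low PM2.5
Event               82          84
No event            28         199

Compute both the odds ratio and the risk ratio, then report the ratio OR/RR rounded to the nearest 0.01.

2.76

Reading the table with exposure as columns: a = 82 (High PM2.5, case), b = 28 (High PM2.5, non-case), c = 84 (Low PM2.5, case), d = 199.
OR = (82·199)/(28·84) = 16318/2352 = 6.93793
Risk in exposed = 82/110 = 0.74545; risk in unexposed = 84/283 = 0.29682; RR = 2.51147
OR/RR = 6.93793 / 2.51147 = 2.76249
The outcome is not rare, so the OR lies further from 1 than the RR.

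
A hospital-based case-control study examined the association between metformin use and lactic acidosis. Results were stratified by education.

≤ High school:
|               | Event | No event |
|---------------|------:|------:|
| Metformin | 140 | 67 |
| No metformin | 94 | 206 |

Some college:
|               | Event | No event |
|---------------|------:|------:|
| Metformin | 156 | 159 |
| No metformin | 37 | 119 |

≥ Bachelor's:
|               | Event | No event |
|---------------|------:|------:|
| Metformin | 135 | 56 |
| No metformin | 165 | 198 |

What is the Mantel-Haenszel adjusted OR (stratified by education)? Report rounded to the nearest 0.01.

OR_MH = Σ(aᵢdᵢ/nᵢ) / Σ(bᵢcᵢ/nᵢ), where nᵢ is the stratum total.
Stratum 1 (≤ High school): n = 507; a·d/n = 140·206/507 = 56.8836; b·c/n = 67·94/507 = 12.4221
Stratum 2 (Some college): n = 471; a·d/n = 156·119/471 = 39.4140; b·c/n = 159·37/471 = 12.4904
Stratum 3 (≥ Bachelor's): n = 554; a·d/n = 135·198/554 = 48.2491; b·c/n = 56·165/554 = 16.6787
OR_MH = (56.8836 + 39.4140 + 48.2491) / (12.4221 + 12.4904 + 16.6787) = 144.5467 / 41.5912 = 3.47541

3.48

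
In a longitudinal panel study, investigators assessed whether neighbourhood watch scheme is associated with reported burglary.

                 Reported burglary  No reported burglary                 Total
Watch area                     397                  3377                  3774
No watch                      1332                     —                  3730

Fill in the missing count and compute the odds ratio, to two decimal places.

0.21

The missing cell is in the unexposed row: 3730 − 1332 = 2398.
So a = 397, b = 3377, c = 1332, d = 2398.
OR = (a·d)/(b·c) = (397 × 2398) / (3377 × 1332) = 952006 / 4498164 = 0.21164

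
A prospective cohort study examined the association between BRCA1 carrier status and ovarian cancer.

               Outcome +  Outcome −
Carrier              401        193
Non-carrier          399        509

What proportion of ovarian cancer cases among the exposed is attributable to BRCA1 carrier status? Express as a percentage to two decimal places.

Cells: a = 401, b = 193, c = 399, d = 509.
Risk in exposed = 401/594 = 0.67508; risk in unexposed = 399/908 = 0.43943.
RR = 0.67508/0.43943 = 1.53628
AR% = (RR − 1)/RR × 100 = (1.53628 − 1)/1.53628 × 100 = 34.9078%

34.91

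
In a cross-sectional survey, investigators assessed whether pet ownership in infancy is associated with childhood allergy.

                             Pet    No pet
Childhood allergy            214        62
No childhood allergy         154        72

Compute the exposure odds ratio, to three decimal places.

1.614

Reading the table with exposure as columns: a = 214 (Pet, case), b = 154 (Pet, non-case), c = 62 (No pet, case), d = 72.
OR = (a·d)/(b·c) = (214 × 72) / (154 × 62) = 15408 / 9548 = 1.61374
The odds of childhood allergy are about 1.61 times as high in the pet group.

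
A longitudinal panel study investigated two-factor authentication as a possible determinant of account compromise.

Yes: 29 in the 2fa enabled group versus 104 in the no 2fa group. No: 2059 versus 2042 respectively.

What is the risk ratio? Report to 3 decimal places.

From the description: a = 29, b = 2059, c = 104, d = 2042.
Risk in exposed = 29/2088 = 0.01389; risk in unexposed = 104/2146 = 0.04846.
RR = 0.01389 / 0.04846 = 0.28659
The risk is 71% lower among the exposed than among the unexposed.

0.287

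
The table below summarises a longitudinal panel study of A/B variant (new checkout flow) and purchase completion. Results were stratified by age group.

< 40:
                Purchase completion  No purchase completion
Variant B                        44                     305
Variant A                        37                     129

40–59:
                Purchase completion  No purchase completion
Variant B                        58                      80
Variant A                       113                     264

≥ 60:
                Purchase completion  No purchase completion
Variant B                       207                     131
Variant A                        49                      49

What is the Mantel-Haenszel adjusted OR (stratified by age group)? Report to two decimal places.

1.18

OR_MH = Σ(aᵢdᵢ/nᵢ) / Σ(bᵢcᵢ/nᵢ), where nᵢ is the stratum total.
Stratum 1 (< 40): n = 515; a·d/n = 44·129/515 = 11.0214; b·c/n = 305·37/515 = 21.9126
Stratum 2 (40–59): n = 515; a·d/n = 58·264/515 = 29.7320; b·c/n = 80·113/515 = 17.5534
Stratum 3 (≥ 60): n = 436; a·d/n = 207·49/436 = 23.2638; b·c/n = 131·49/436 = 14.7225
OR_MH = (11.0214 + 29.7320 + 23.2638) / (21.9126 + 17.5534 + 14.7225) = 64.0172 / 54.1885 = 1.18138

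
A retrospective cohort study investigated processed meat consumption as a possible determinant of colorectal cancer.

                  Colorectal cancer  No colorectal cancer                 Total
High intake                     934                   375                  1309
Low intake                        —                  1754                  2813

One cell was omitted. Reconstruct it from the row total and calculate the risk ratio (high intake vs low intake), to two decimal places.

The missing cell is in the unexposed row: 2813 − 1754 = 1059.
So a = 934, b = 375, c = 1059, d = 1754.
RR = [a/(a+b)] / [c/(c+d)] = (934/1309) / (1059/2813) = 0.71352/0.37647 = 1.89531

1.90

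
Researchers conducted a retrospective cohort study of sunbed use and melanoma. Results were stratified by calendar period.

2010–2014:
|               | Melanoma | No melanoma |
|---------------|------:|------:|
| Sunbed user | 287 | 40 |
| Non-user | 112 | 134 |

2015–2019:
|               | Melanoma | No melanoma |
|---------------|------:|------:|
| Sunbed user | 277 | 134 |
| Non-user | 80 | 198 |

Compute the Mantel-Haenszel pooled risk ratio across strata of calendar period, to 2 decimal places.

2.10

RR_MH = Σ(aᵢ·n₀ᵢ/nᵢ) / Σ(cᵢ·n₁ᵢ/nᵢ), with n₁ᵢ = aᵢ+bᵢ (exposed), n₀ᵢ = cᵢ+dᵢ (unexposed), nᵢ = n₁ᵢ+n₀ᵢ.
Stratum 1 (2010–2014): n₁ = 327, n₀ = 246, n = 573; a·n₀/n = 287·246/573 = 123.2147; c·n₁/n = 112·327/573 = 63.9162
Stratum 2 (2015–2019): n₁ = 411, n₀ = 278, n = 689; a·n₀/n = 277·278/689 = 111.7649; c·n₁/n = 80·411/689 = 47.7213
RR_MH = (123.2147 + 111.7649) / (63.9162 + 47.7213) = 234.9795 / 111.6376 = 2.10484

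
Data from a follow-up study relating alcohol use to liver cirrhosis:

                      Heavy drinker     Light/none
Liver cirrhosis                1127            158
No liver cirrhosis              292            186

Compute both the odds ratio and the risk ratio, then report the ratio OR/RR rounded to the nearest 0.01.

2.63

Reading the table with exposure as columns: a = 1127 (Heavy drinker, case), b = 292 (Heavy drinker, non-case), c = 158 (Light/none, case), d = 186.
OR = (1127·186)/(292·158) = 209622/46136 = 4.54357
Risk in exposed = 1127/1419 = 0.79422; risk in unexposed = 158/344 = 0.45930; RR = 1.72919
OR/RR = 4.54357 / 1.72919 = 2.62757
The outcome is not rare, so the OR lies further from 1 than the RR.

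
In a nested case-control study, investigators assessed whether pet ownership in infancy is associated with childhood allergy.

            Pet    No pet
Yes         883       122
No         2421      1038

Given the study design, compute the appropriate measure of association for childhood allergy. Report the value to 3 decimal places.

3.103

Reading the table with exposure as columns: a = 883 (Pet, case), b = 2421 (Pet, non-case), c = 122 (No pet, case), d = 1038.
This is a nested case-control study: participants were sampled on outcome status, so risks in the source population cannot be estimated directly — relative risk is not valid here. The odds ratio is the appropriate measure.
OR = (a·d)/(b·c) = (883 × 1038) / (2421 × 122) = 916554 / 295362 = 3.10315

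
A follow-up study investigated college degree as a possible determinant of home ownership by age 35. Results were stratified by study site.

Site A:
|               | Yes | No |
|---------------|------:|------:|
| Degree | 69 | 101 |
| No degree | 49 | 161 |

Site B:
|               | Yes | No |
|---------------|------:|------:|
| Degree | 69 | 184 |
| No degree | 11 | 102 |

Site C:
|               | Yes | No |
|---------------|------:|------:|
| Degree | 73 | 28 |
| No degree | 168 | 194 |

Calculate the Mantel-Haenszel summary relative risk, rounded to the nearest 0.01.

1.76

RR_MH = Σ(aᵢ·n₀ᵢ/nᵢ) / Σ(cᵢ·n₁ᵢ/nᵢ), with n₁ᵢ = aᵢ+bᵢ (exposed), n₀ᵢ = cᵢ+dᵢ (unexposed), nᵢ = n₁ᵢ+n₀ᵢ.
Stratum 1 (Site A): n₁ = 170, n₀ = 210, n = 380; a·n₀/n = 69·210/380 = 38.1316; c·n₁/n = 49·170/380 = 21.9211
Stratum 2 (Site B): n₁ = 253, n₀ = 113, n = 366; a·n₀/n = 69·113/366 = 21.3033; c·n₁/n = 11·253/366 = 7.6038
Stratum 3 (Site C): n₁ = 101, n₀ = 362, n = 463; a·n₀/n = 73·362/463 = 57.0756; c·n₁/n = 168·101/463 = 36.6479
RR_MH = (38.1316 + 21.3033 + 57.0756) / (21.9211 + 7.6038 + 36.6479) = 116.5105 / 66.1728 = 1.76070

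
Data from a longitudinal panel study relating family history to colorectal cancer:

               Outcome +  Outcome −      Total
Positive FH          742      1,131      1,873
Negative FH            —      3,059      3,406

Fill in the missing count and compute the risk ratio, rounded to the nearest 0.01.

The missing cell is in the unexposed row: 3406 − 3059 = 347.
So a = 742, b = 1131, c = 347, d = 3059.
RR = [a/(a+b)] / [c/(c+d)] = (742/1873) / (347/3406) = 0.39616/0.10188 = 3.88849

3.89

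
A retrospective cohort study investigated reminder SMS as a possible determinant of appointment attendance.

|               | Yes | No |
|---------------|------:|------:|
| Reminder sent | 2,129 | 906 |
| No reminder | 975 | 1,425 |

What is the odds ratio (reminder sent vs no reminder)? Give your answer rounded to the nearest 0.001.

3.434

Cells: a = 2129, b = 906, c = 975, d = 1425.
OR = (a·d)/(b·c) = (2129 × 1425) / (906 × 975) = 3033825 / 883350 = 3.43445
The odds of appointment attendance are about 3.43 times as high in the reminder sent group.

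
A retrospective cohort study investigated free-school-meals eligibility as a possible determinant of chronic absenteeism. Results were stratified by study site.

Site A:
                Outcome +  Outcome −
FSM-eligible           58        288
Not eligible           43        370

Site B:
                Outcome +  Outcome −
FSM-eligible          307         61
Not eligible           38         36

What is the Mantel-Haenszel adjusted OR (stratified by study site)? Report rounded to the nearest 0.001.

OR_MH = Σ(aᵢdᵢ/nᵢ) / Σ(bᵢcᵢ/nᵢ), where nᵢ is the stratum total.
Stratum 1 (Site A): n = 759; a·d/n = 58·370/759 = 28.2740; b·c/n = 288·43/759 = 16.3162
Stratum 2 (Site B): n = 442; a·d/n = 307·36/442 = 25.0045; b·c/n = 61·38/442 = 5.2443
OR_MH = (28.2740 + 25.0045) / (16.3162 + 5.2443) = 53.2786 / 21.5605 = 2.47111

2.471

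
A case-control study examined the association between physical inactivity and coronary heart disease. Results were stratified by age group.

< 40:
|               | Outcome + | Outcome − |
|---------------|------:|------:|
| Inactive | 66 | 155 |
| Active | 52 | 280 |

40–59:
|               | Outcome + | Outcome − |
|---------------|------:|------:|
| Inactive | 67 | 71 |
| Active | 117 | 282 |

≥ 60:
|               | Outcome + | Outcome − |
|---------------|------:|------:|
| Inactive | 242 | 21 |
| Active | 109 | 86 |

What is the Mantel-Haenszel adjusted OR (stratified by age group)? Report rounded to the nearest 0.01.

3.25

OR_MH = Σ(aᵢdᵢ/nᵢ) / Σ(bᵢcᵢ/nᵢ), where nᵢ is the stratum total.
Stratum 1 (< 40): n = 553; a·d/n = 66·280/553 = 33.4177; b·c/n = 155·52/553 = 14.5750
Stratum 2 (40–59): n = 537; a·d/n = 67·282/537 = 35.1844; b·c/n = 71·117/537 = 15.4693
Stratum 3 (≥ 60): n = 458; a·d/n = 242·86/458 = 45.4410; b·c/n = 21·109/458 = 4.9978
OR_MH = (33.4177 + 35.1844 + 45.4410) / (14.5750 + 15.4693 + 4.9978) = 114.0431 / 35.0421 = 3.25446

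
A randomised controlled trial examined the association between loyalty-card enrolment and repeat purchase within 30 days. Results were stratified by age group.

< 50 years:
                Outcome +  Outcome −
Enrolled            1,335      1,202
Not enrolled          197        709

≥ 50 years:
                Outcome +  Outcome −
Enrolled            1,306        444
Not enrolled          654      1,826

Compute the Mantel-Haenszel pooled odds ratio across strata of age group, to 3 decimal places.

OR_MH = Σ(aᵢdᵢ/nᵢ) / Σ(bᵢcᵢ/nᵢ), where nᵢ is the stratum total.
Stratum 1 (< 50 years): n = 3443; a·d/n = 1335·709/3443 = 274.9100; b·c/n = 1202·197/3443 = 68.7755
Stratum 2 (≥ 50 years): n = 4230; a·d/n = 1306·1826/4230 = 563.7721; b·c/n = 444·654/4230 = 68.6468
OR_MH = (274.9100 + 563.7721) / (68.7755 + 68.6468) = 838.6821 / 137.4223 = 6.10295

6.103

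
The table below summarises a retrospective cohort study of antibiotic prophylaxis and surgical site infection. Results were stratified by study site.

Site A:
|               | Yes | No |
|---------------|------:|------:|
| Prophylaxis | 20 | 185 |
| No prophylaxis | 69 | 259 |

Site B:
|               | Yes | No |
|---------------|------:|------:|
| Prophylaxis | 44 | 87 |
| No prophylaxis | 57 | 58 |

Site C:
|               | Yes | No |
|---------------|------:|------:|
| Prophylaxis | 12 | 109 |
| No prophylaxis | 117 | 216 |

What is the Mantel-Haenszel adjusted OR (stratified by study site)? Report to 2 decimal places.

OR_MH = Σ(aᵢdᵢ/nᵢ) / Σ(bᵢcᵢ/nᵢ), where nᵢ is the stratum total.
Stratum 1 (Site A): n = 533; a·d/n = 20·259/533 = 9.7186; b·c/n = 185·69/533 = 23.9493
Stratum 2 (Site B): n = 246; a·d/n = 44·58/246 = 10.3740; b·c/n = 87·57/246 = 20.1585
Stratum 3 (Site C): n = 454; a·d/n = 12·216/454 = 5.7093; b·c/n = 109·117/454 = 28.0903
OR_MH = (9.7186 + 10.3740 + 5.7093) / (23.9493 + 20.1585 + 28.0903) = 25.8018 / 72.1982 = 0.35737

0.36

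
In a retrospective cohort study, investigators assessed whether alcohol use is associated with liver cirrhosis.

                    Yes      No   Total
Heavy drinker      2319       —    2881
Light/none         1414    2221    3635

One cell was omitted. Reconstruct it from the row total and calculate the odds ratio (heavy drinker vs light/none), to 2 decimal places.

6.48

The missing cell is in the exposed row: 2881 − 2319 = 562.
So a = 2319, b = 562, c = 1414, d = 2221.
OR = (a·d)/(b·c) = (2319 × 2221) / (562 × 1414) = 5150499 / 794668 = 6.48132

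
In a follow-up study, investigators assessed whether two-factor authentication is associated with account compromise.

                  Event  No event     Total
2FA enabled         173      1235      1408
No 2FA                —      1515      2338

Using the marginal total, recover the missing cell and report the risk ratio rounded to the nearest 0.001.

0.349

The missing cell is in the unexposed row: 2338 − 1515 = 823.
So a = 173, b = 1235, c = 823, d = 1515.
RR = [a/(a+b)] / [c/(c+d)] = (173/1408) / (823/2338) = 0.12287/0.35201 = 0.34905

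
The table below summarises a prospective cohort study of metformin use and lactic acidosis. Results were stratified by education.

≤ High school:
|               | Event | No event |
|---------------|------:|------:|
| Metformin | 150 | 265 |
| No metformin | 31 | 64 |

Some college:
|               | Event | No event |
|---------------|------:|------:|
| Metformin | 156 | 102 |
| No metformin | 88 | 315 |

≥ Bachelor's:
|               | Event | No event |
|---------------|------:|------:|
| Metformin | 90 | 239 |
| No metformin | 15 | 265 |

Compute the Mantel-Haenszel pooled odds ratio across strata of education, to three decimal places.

OR_MH = Σ(aᵢdᵢ/nᵢ) / Σ(bᵢcᵢ/nᵢ), where nᵢ is the stratum total.
Stratum 1 (≤ High school): n = 510; a·d/n = 150·64/510 = 18.8235; b·c/n = 265·31/510 = 16.1078
Stratum 2 (Some college): n = 661; a·d/n = 156·315/661 = 74.3419; b·c/n = 102·88/661 = 13.5794
Stratum 3 (≥ Bachelor's): n = 609; a·d/n = 90·265/609 = 39.1626; b·c/n = 239·15/609 = 5.8867
OR_MH = (18.8235 + 74.3419 + 39.1626) / (16.1078 + 13.5794 + 5.8867) = 132.3280 / 35.5740 = 3.71980

3.720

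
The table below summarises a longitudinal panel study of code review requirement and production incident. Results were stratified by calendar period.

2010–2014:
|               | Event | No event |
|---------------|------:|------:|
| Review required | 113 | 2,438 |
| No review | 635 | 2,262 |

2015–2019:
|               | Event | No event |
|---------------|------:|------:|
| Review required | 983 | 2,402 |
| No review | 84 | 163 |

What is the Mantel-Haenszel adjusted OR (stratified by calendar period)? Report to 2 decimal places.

OR_MH = Σ(aᵢdᵢ/nᵢ) / Σ(bᵢcᵢ/nᵢ), where nᵢ is the stratum total.
Stratum 1 (2010–2014): n = 5448; a·d/n = 113·2262/5448 = 46.9174; b·c/n = 2438·635/5448 = 284.1648
Stratum 2 (2015–2019): n = 3632; a·d/n = 983·163/3632 = 44.1159; b·c/n = 2402·84/3632 = 55.5529
OR_MH = (46.9174 + 44.1159) / (284.1648 + 55.5529) = 91.0333 / 339.7177 = 0.26797

0.27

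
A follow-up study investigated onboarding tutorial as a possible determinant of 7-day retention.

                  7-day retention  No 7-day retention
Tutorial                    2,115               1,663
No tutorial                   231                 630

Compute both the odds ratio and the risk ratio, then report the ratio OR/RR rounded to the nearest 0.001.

Cells: a = 2115, b = 1663, c = 231, d = 630.
OR = (2115·630)/(1663·231) = 1332450/384153 = 3.46854
Risk in exposed = 2115/3778 = 0.55982; risk in unexposed = 231/861 = 0.26829; RR = 2.08660
OR/RR = 3.46854 / 2.08660 = 1.66229
The outcome is not rare, so the OR lies further from 1 than the RR.

1.662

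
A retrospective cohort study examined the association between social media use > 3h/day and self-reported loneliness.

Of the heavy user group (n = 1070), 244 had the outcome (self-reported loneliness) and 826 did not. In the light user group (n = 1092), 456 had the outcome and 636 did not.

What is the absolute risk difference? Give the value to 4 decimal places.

-0.1895

From the description: a = 244, b = 826, c = 456, d = 636.
Risk in exposed = 244/1070 = 0.228037; risk in unexposed = 456/1092 = 0.417582.
Risk difference = 0.228037 − 0.417582 = -0.189545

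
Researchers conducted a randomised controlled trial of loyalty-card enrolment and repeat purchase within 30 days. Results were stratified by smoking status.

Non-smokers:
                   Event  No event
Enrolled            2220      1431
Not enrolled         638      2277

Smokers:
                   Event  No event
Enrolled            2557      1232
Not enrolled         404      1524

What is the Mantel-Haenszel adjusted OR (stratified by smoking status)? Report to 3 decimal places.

OR_MH = Σ(aᵢdᵢ/nᵢ) / Σ(bᵢcᵢ/nᵢ), where nᵢ is the stratum total.
Stratum 1 (Non-smokers): n = 6566; a·d/n = 2220·2277/6566 = 769.8660; b·c/n = 1431·638/6566 = 139.0463
Stratum 2 (Smokers): n = 5717; a·d/n = 2557·1524/5717 = 681.6281; b·c/n = 1232·404/5717 = 87.0610
OR_MH = (769.8660 + 681.6281) / (139.0463 + 87.0610) = 1451.4941 / 226.1073 = 6.41949

6.419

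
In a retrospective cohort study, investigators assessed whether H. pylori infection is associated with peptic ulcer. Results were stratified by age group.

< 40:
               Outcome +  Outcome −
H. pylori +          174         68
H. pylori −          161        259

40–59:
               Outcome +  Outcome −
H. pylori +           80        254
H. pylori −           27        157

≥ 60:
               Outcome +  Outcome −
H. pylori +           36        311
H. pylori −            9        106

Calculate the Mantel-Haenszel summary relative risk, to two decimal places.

RR_MH = Σ(aᵢ·n₀ᵢ/nᵢ) / Σ(cᵢ·n₁ᵢ/nᵢ), with n₁ᵢ = aᵢ+bᵢ (exposed), n₀ᵢ = cᵢ+dᵢ (unexposed), nᵢ = n₁ᵢ+n₀ᵢ.
Stratum 1 (< 40): n₁ = 242, n₀ = 420, n = 662; a·n₀/n = 174·420/662 = 110.3927; c·n₁/n = 161·242/662 = 58.8550
Stratum 2 (40–59): n₁ = 334, n₀ = 184, n = 518; a·n₀/n = 80·184/518 = 28.4170; c·n₁/n = 27·334/518 = 17.4093
Stratum 3 (≥ 60): n₁ = 347, n₀ = 115, n = 462; a·n₀/n = 36·115/462 = 8.9610; c·n₁/n = 9·347/462 = 6.7597
RR_MH = (110.3927 + 28.4170 + 8.9610) / (58.8550 + 17.4093 + 6.7597) = 147.7708 / 83.0240 = 1.77986

1.78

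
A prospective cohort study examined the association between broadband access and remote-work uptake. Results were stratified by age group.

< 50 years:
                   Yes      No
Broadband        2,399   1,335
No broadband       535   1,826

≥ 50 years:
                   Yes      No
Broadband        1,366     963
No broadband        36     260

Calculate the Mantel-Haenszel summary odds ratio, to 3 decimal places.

OR_MH = Σ(aᵢdᵢ/nᵢ) / Σ(bᵢcᵢ/nᵢ), where nᵢ is the stratum total.
Stratum 1 (< 50 years): n = 6095; a·d/n = 2399·1826/6095 = 718.7160; b·c/n = 1335·535/6095 = 117.1821
Stratum 2 (≥ 50 years): n = 2625; a·d/n = 1366·260/2625 = 135.2990; b·c/n = 963·36/2625 = 13.2069
OR_MH = (718.7160 + 135.2990) / (117.1821 + 13.2069) = 854.0150 / 130.3890 = 6.54975

6.550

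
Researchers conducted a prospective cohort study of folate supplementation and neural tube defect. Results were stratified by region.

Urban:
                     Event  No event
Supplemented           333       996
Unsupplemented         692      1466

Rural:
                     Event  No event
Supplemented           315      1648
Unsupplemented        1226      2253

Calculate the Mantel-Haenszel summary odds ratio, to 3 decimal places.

OR_MH = Σ(aᵢdᵢ/nᵢ) / Σ(bᵢcᵢ/nᵢ), where nᵢ is the stratum total.
Stratum 1 (Urban): n = 3487; a·d/n = 333·1466/3487 = 139.9994; b·c/n = 996·692/3487 = 197.6576
Stratum 2 (Rural): n = 5442; a·d/n = 315·2253/5442 = 130.4107; b·c/n = 1648·1226/5442 = 371.2694
OR_MH = (139.9994 + 130.4107) / (197.6576 + 371.2694) = 270.4101 / 568.9270 = 0.47530

0.475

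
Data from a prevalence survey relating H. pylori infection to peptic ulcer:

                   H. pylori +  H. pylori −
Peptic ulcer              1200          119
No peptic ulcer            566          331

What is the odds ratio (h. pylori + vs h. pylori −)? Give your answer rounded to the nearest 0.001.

Reading the table with exposure as columns: a = 1200 (H. pylori +, case), b = 566 (H. pylori +, non-case), c = 119 (H. pylori −, case), d = 331.
OR = (a·d)/(b·c) = (1200 × 331) / (566 × 119) = 397200 / 67354 = 5.89720
The odds of peptic ulcer are about 5.90 times as high in the h. pylori + group.

5.897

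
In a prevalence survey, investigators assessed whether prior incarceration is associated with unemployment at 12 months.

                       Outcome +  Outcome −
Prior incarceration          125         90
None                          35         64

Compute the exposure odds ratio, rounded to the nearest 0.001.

Cells: a = 125, b = 90, c = 35, d = 64.
OR = (a·d)/(b·c) = (125 × 64) / (90 × 35) = 8000 / 3150 = 2.53968
The odds of unemployment at 12 months are about 2.54 times as high in the prior incarceration group.

2.540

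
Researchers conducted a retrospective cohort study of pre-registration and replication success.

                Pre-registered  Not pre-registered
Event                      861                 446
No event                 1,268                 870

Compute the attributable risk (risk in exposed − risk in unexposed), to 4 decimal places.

0.0655

Reading the table with exposure as columns: a = 861 (Pre-registered, case), b = 1268 (Pre-registered, non-case), c = 446 (Not pre-registered, case), d = 870.
Risk in exposed = 861/2129 = 0.404415; risk in unexposed = 446/1316 = 0.338906.
Risk difference = 0.404415 − 0.338906 = 0.065509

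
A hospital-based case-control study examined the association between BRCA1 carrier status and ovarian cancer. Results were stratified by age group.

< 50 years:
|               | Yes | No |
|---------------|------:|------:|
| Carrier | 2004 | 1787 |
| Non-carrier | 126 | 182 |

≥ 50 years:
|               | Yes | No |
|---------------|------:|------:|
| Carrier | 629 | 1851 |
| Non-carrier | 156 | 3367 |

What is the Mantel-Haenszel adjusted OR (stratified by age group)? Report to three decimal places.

4.288

OR_MH = Σ(aᵢdᵢ/nᵢ) / Σ(bᵢcᵢ/nᵢ), where nᵢ is the stratum total.
Stratum 1 (< 50 years): n = 4099; a·d/n = 2004·182/4099 = 88.9798; b·c/n = 1787·126/4099 = 54.9310
Stratum 2 (≥ 50 years): n = 6003; a·d/n = 629·3367/6003 = 352.7974; b·c/n = 1851·156/6003 = 48.1019
OR_MH = (88.9798 + 352.7974) / (54.9310 + 48.1019) = 441.7772 / 103.0329 = 4.28773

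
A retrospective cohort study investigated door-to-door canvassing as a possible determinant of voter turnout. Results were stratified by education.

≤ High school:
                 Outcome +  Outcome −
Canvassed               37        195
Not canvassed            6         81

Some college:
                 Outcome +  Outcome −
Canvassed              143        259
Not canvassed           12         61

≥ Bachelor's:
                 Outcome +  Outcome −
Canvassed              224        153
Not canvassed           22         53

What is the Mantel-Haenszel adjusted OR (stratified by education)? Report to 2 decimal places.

3.06

OR_MH = Σ(aᵢdᵢ/nᵢ) / Σ(bᵢcᵢ/nᵢ), where nᵢ is the stratum total.
Stratum 1 (≤ High school): n = 319; a·d/n = 37·81/319 = 9.3950; b·c/n = 195·6/319 = 3.6677
Stratum 2 (Some college): n = 475; a·d/n = 143·61/475 = 18.3642; b·c/n = 259·12/475 = 6.5432
Stratum 3 (≥ Bachelor's): n = 452; a·d/n = 224·53/452 = 26.2655; b·c/n = 153·22/452 = 7.4469
OR_MH = (9.3950 + 18.3642 + 26.2655) / (3.6677 + 6.5432 + 7.4469) = 54.0247 / 17.6578 = 3.05954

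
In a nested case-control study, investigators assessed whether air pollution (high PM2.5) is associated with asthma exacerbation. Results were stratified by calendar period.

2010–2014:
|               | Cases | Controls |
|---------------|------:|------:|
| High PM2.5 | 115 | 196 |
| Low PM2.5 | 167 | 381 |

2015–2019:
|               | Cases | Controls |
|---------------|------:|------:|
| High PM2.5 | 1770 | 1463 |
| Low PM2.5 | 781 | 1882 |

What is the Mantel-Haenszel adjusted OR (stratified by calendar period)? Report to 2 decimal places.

2.66

OR_MH = Σ(aᵢdᵢ/nᵢ) / Σ(bᵢcᵢ/nᵢ), where nᵢ is the stratum total.
Stratum 1 (2010–2014): n = 859; a·d/n = 115·381/859 = 51.0070; b·c/n = 196·167/859 = 38.1048
Stratum 2 (2015–2019): n = 5896; a·d/n = 1770·1882/5896 = 564.9830; b·c/n = 1463·781/5896 = 193.7929
OR_MH = (51.0070 + 564.9830) / (38.1048 + 193.7929) = 615.9900 / 231.8977 = 2.65630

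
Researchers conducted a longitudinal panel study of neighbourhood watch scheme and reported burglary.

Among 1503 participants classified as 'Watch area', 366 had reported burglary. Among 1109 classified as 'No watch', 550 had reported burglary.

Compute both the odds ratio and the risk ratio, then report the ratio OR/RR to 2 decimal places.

From the description: a = 366, b = 1137, c = 550, d = 559.
OR = (366·559)/(1137·550) = 204594/625350 = 0.32717
Risk in exposed = 366/1503 = 0.24351; risk in unexposed = 550/1109 = 0.49594; RR = 0.49101
OR/RR = 0.32717 / 0.49101 = 0.66631
The outcome is not rare, so the OR lies further from 1 than the RR.

0.67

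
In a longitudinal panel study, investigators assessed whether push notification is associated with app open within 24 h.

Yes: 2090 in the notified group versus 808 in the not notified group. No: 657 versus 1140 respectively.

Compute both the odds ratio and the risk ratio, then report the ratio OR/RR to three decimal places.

2.447

From the description: a = 2090, b = 657, c = 808, d = 1140.
OR = (2090·1140)/(657·808) = 2382600/530856 = 4.48822
Risk in exposed = 2090/2747 = 0.76083; risk in unexposed = 808/1948 = 0.41478; RR = 1.83428
OR/RR = 4.48822 / 1.83428 = 2.44686
The outcome is not rare, so the OR lies further from 1 than the RR.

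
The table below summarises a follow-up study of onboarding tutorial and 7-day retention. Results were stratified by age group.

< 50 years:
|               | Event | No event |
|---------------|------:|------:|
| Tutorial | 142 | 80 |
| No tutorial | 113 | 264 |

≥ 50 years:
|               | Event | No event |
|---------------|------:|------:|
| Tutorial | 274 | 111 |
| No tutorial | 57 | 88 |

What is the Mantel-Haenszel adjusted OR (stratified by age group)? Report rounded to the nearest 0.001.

OR_MH = Σ(aᵢdᵢ/nᵢ) / Σ(bᵢcᵢ/nᵢ), where nᵢ is the stratum total.
Stratum 1 (< 50 years): n = 599; a·d/n = 142·264/599 = 62.5843; b·c/n = 80·113/599 = 15.0918
Stratum 2 (≥ 50 years): n = 530; a·d/n = 274·88/530 = 45.4943; b·c/n = 111·57/530 = 11.9377
OR_MH = (62.5843 + 45.4943) / (15.0918 + 11.9377) = 108.0786 / 27.0296 = 3.99854

3.999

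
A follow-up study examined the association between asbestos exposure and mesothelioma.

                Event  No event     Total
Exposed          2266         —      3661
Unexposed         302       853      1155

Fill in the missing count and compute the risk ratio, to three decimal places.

2.367

The missing cell is in the exposed row: 3661 − 2266 = 1395.
So a = 2266, b = 1395, c = 302, d = 853.
RR = [a/(a+b)] / [c/(c+d)] = (2266/3661) / (302/1155) = 0.61896/0.26147 = 2.36720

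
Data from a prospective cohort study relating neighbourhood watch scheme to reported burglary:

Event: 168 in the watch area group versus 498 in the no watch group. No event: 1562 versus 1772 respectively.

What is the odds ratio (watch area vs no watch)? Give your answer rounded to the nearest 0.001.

0.383

From the description: a = 168, b = 1562, c = 498, d = 1772.
OR = (a·d)/(b·c) = (168 × 1772) / (1562 × 498) = 297696 / 777876 = 0.38270
Exposure is associated with lower odds of reported burglary (OR = 0.38 < 1).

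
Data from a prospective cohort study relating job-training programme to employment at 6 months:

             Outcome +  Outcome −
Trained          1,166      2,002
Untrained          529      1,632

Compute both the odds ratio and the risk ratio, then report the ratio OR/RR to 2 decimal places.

Cells: a = 1166, b = 2002, c = 529, d = 1632.
OR = (1166·1632)/(2002·529) = 1902912/1059058 = 1.79680
Risk in exposed = 1166/3168 = 0.36806; risk in unexposed = 529/2161 = 0.24479; RR = 1.50353
OR/RR = 1.79680 / 1.50353 = 1.19505
The outcome is not rare, so the OR lies further from 1 than the RR.

1.20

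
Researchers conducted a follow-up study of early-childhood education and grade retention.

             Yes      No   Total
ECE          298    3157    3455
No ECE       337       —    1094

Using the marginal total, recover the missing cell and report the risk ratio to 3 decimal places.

0.280

The missing cell is in the unexposed row: 1094 − 337 = 757.
So a = 298, b = 3157, c = 337, d = 757.
RR = [a/(a+b)] / [c/(c+d)] = (298/3455) / (337/1094) = 0.08625/0.30804 = 0.28000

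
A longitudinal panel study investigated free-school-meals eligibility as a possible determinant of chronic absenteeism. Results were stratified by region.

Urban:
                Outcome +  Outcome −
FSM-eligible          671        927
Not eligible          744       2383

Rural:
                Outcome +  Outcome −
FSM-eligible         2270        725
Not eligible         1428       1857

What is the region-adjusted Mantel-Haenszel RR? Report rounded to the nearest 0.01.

RR_MH = Σ(aᵢ·n₀ᵢ/nᵢ) / Σ(cᵢ·n₁ᵢ/nᵢ), with n₁ᵢ = aᵢ+bᵢ (exposed), n₀ᵢ = cᵢ+dᵢ (unexposed), nᵢ = n₁ᵢ+n₀ᵢ.
Stratum 1 (Urban): n₁ = 1598, n₀ = 3127, n = 4725; a·n₀/n = 671·3127/4725 = 444.0671; c·n₁/n = 744·1598/4725 = 251.6216
Stratum 2 (Rural): n₁ = 2995, n₀ = 3285, n = 6280; a·n₀/n = 2270·3285/6280 = 1187.4124; c·n₁/n = 1428·2995/6280 = 681.0287
RR_MH = (444.0671 + 1187.4124) / (251.6216 + 681.0287) = 1631.4795 / 932.6502 = 1.74929

1.75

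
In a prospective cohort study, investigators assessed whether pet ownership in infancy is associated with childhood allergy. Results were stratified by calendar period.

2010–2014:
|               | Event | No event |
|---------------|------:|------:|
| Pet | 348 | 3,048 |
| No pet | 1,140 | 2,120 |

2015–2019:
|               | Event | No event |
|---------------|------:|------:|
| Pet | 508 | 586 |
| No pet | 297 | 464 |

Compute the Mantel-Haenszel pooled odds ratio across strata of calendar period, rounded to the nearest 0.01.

0.39

OR_MH = Σ(aᵢdᵢ/nᵢ) / Σ(bᵢcᵢ/nᵢ), where nᵢ is the stratum total.
Stratum 1 (2010–2014): n = 6656; a·d/n = 348·2120/6656 = 110.8413; b·c/n = 3048·1140/6656 = 522.0433
Stratum 2 (2015–2019): n = 1855; a·d/n = 508·464/1855 = 127.0685; b·c/n = 586·297/1855 = 93.8232
OR_MH = (110.8413 + 127.0685) / (522.0433 + 93.8232) = 237.9098 / 615.8664 = 0.38630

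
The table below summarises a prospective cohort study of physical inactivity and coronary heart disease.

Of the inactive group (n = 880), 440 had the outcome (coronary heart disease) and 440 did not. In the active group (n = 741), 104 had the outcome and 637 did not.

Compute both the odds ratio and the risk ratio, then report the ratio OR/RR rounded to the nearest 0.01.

1.72

From the description: a = 440, b = 440, c = 104, d = 637.
OR = (440·637)/(440·104) = 280280/45760 = 6.12500
Risk in exposed = 440/880 = 0.50000; risk in unexposed = 104/741 = 0.14035; RR = 3.56250
OR/RR = 6.12500 / 3.56250 = 1.71930
The outcome is not rare, so the OR lies further from 1 than the RR.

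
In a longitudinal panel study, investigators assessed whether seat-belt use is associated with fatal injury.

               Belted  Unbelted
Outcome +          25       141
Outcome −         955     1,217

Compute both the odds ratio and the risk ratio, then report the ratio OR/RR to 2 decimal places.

Reading the table with exposure as columns: a = 25 (Belted, case), b = 955 (Belted, non-case), c = 141 (Unbelted, case), d = 1217.
OR = (25·1217)/(955·141) = 30425/134655 = 0.22595
Risk in exposed = 25/980 = 0.02551; risk in unexposed = 141/1358 = 0.10383; RR = 0.24569
OR/RR = 0.22595 / 0.24569 = 0.91963
The outcome is not rare, so the OR lies further from 1 than the RR.

0.92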